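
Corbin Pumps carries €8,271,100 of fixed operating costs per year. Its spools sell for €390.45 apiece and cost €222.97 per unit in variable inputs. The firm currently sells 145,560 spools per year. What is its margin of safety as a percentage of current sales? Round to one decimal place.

Unit CM = price − variable cost = €390.45 − €222.97 = €167.48. Break-even units = €8,271,100 ÷ €167.48 = 49,385.60; break-even revenue = 49,385.60 × €390.45 = €19,282,606.85.
Current sales = 145,560 × €390.45 = €56,833,902.00.
Margin of safety = (€56,833,902.00 − €19,282,606.85) ÷ €56,833,902.00 = 66.1%.

66.1%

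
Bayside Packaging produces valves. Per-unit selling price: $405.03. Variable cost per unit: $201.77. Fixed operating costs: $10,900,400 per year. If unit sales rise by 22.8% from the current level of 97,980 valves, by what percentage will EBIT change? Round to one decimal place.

+50.4%

Total contribution margin = 97,980 × $203.26 = $19,915,414.80.
Subtracting fixed costs: EBIT = $19,915,414.80 − $10,900,400 = $9,015,014.80.
DOL = contribution ÷ EBIT = $19,915,414.80 ÷ $9,015,014.80 = 2.2091.
Operating income changes by 2.2091 × +22.8% = +50.4%.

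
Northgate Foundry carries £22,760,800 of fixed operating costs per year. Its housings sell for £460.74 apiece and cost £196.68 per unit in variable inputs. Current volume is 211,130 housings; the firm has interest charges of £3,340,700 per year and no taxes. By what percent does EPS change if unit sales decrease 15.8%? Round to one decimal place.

Total contribution margin = 211,130 × £264.06 = £55,750,987.80.
EBIT = £55,750,987.80 − £22,760,800 = £32,990,187.80.
Interest = £3,340,700.00, so EBIT − I = £29,649,487.80.
Degree of combined leverage = contribution ÷ (EBIT − I) = £55,750,987.80 ÷ £29,649,487.80 = 1.8803.
EPS therefore changes by 1.8803 × (-15.8%) = -29.7%.

-29.7%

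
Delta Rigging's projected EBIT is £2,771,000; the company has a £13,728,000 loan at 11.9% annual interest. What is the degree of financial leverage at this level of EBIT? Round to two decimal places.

Interest = £1,633,632.00.
Degree of financial leverage = EBIT / (EBIT − interest) = £2,771,000 / £1,137,368.00 = 2.4363.

2.44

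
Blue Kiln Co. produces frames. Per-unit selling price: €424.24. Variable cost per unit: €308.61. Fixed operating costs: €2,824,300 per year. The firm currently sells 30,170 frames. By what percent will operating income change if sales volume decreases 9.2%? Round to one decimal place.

At 30,170 units, contribution = 30,170 × €115.63 = €3,488,557.10.
Operating income = contribution − fixed costs = €3,488,557.10 − €2,824,300 = €664,257.10.
So DOL = total CM / EBIT = €3,488,557.10 / €664,257.10 = 5.2518.
So EBIT moves 5.2518 × (-9.2%) = -48.3%.

-48.3%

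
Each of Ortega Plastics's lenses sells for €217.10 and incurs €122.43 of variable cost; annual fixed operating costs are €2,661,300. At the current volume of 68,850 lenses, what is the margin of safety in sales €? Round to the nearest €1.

€8,844,364

Each unit contributes €217.10 − €122.43 = €94.67. Break-even units = €2,661,300 ÷ €94.67 = 28,111.33; break-even revenue = 28,111.33 × €217.10 = €6,102,970.63.
Current sales = 68,850 × €217.10 = €14,947,335.00.
Margin of safety = €14,947,335.00 − €6,102,970.63 = €8,844,364.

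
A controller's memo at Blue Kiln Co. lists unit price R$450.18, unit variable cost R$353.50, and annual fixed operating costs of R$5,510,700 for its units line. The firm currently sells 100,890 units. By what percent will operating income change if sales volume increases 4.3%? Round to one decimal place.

+9.9%

Contribution at this volume is 100,890 × R$96.68 = R$9,754,045.20.
Operating income = contribution − fixed costs = R$9,754,045.20 − R$5,510,700 = R$4,243,345.20.
Degree of operating leverage = R$9,754,045.20 / R$4,243,345.20 = 2.2987.
%ΔEBIT = DOL × %ΔSales = 2.2987 × +4.3% = +9.9%.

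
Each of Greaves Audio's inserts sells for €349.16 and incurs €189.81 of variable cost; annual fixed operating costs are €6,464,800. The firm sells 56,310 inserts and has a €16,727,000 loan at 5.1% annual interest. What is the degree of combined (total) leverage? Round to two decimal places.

Contribution at this volume is 56,310 × €159.35 = €8,972,998.50.
EBIT = €8,972,998.50 − €6,464,800 = €2,508,198.50. Interest = €853,077.00, so EBIT − I = €1,655,121.50.
Degree of total leverage = total CM / (EBIT − interest) = €8,972,998.50 / €1,655,121.50 = 5.4214.

5.42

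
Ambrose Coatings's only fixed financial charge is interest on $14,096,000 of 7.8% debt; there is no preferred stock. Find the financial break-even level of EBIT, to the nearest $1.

$1,099,488

Annual interest = 7.8% × $14,096,000 = $1,099,488.00.
Without preferred stock the financial break-even is simply EBIT = interest = $1,099,488.00.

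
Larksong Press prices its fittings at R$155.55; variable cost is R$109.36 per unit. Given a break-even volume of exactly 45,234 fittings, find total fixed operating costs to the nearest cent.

R$2,089,358.46

Contribution margin per unit = R$155.55 − R$109.36 = R$46.19.
Since BE = FC / CM, FC = 45,234 × R$46.19 = R$2,089,358.46.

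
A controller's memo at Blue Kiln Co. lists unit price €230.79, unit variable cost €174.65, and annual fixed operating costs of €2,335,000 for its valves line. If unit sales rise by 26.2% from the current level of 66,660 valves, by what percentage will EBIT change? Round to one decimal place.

+69.7%

At 66,660 units, contribution = 66,660 × €56.14 = €3,742,292.40.
Subtracting fixed costs: EBIT = €3,742,292.40 − €2,335,000 = €1,407,292.40.
So DOL = total CM / EBIT = €3,742,292.40 / €1,407,292.40 = 2.6592.
So EBIT moves 2.6592 × (+26.2%) = +69.7%.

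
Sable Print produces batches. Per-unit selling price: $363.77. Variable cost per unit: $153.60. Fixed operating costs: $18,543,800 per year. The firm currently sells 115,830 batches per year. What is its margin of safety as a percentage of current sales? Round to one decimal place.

Contribution margin per unit = $363.77 − $153.60 = $210.17. Break-even units = $18,543,800 ÷ $210.17 = 88,232.38; break-even revenue = 88,232.38 × $363.77 = $32,096,294.08.
Current sales = 115,830 × $363.77 = $42,135,479.10.
Margin of safety = ($42,135,479.10 − $32,096,294.08) ÷ $42,135,479.10 = 23.8%.

23.8%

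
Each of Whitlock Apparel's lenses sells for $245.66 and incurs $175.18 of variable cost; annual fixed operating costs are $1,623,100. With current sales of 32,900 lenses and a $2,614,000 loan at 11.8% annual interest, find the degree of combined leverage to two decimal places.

5.99

At 32,900 units, contribution = 32,900 × $70.48 = $2,318,792.00.
Operating income = contribution − fixed costs = $2,318,792.00 − $1,623,100 = $695,692.00. Interest = $308,452.00, so EBIT − I = $387,240.00.
Degree of total leverage = total CM / (EBIT − interest) = $2,318,792.00 / $387,240.00 = 5.9880.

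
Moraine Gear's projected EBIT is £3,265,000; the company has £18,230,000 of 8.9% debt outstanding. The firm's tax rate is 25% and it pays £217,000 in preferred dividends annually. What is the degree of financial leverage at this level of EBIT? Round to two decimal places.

Annual interest charges come to £1,622,470.00.
Pre-tax preferred-dividend burden = £217,000 ÷ (1 − 0.25) = £289,333.33.
DFL = EBIT ÷ [EBIT − I − D_p/(1−t)] = £3,265,000 ÷ [£3,265,000 − £1,622,470.00 − £289,333.33] = £3,265,000 ÷ £1,353,196.67 = 2.4128.

2.41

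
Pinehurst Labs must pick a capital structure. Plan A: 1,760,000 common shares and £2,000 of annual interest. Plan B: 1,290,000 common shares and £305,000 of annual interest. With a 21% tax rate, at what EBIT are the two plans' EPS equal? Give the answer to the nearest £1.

£1,136,638

Set EPS_A = EPS_B: (EBIT − £2,000)(1 − 0.21) ÷ 1,760,000 = (EBIT − £305,000)(1 − 0.21) ÷ 1,290,000.
Cancelling (1 − t) and cross-multiplying: 1,290,000·(EBIT − 2,000) = 1,760,000·(EBIT − 305,000).
Solving, EBIT = (305,000·1,760,000 − 2,000·1,290,000) / (1,760,000 − 1,290,000) = 534,220,000,000 / 470,000 = 1,136,638.30.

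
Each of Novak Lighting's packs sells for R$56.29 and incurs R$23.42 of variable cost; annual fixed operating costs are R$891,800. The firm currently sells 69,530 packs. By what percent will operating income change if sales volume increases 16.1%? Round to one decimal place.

+26.4%

Total contribution margin = 69,530 × R$32.87 = R$2,285,451.10.
EBIT = R$2,285,451.10 − R$891,800 = R$1,393,651.10.
Degree of operating leverage = R$2,285,451.10 / R$1,393,651.10 = 1.6399.
So EBIT moves 1.6399 × (+16.1%) = +26.4%.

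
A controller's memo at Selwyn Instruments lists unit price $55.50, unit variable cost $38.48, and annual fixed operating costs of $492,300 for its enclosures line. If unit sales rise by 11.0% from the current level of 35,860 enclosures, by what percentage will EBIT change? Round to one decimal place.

At 35,860 units, contribution = 35,860 × $17.02 = $610,337.20.
Operating income = contribution − fixed costs = $610,337.20 − $492,300 = $118,037.20.
So DOL = total CM / EBIT = $610,337.20 / $118,037.20 = 5.1707.
%ΔEBIT = DOL × %ΔSales = 5.1707 × +11.0% = +56.9%.

+56.9%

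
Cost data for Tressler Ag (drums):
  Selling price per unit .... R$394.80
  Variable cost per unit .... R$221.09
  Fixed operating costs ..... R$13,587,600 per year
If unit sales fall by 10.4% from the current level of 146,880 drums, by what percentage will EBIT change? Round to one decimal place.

Contribution at this volume is 146,880 × R$173.71 = R$25,514,524.80.
EBIT = R$25,514,524.80 − R$13,587,600 = R$11,926,924.80.
So DOL = total CM / EBIT = R$25,514,524.80 / R$11,926,924.80 = 2.1392.
So EBIT moves 2.1392 × (-10.4%) = -22.2%.

-22.2%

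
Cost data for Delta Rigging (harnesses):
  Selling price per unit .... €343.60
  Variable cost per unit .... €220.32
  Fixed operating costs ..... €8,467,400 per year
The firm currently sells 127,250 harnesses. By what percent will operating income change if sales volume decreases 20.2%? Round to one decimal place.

Total contribution margin = 127,250 × €123.28 = €15,687,380.00.
Subtracting fixed costs: EBIT = €15,687,380.00 − €8,467,400 = €7,219,980.00.
So DOL = total CM / EBIT = €15,687,380.00 / €7,219,980.00 = 2.1728.
Operating income changes by 2.1728 × -20.2% = -43.9%.

-43.9%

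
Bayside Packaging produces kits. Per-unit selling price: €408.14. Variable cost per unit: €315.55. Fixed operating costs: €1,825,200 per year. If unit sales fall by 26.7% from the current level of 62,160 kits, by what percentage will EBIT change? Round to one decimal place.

-39.1%

At 62,160 units, contribution = 62,160 × €92.59 = €5,755,394.40.
EBIT = €5,755,394.40 − €1,825,200 = €3,930,194.40.
So DOL = total CM / EBIT = €5,755,394.40 / €3,930,194.40 = 1.4644.
%ΔEBIT = DOL × %ΔSales = 1.4644 × -26.7% = -39.1%.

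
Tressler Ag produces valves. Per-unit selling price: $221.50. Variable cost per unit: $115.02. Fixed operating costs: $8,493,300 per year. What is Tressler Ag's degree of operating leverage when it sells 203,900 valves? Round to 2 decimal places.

Contribution at this volume is 203,900 × $106.48 = $21,711,272.00.
Operating income = contribution − fixed costs = $21,711,272.00 − $8,493,300 = $13,217,972.00.
So DOL = total CM / EBIT = $21,711,272.00 / $13,217,972.00 = 1.6426.

1.64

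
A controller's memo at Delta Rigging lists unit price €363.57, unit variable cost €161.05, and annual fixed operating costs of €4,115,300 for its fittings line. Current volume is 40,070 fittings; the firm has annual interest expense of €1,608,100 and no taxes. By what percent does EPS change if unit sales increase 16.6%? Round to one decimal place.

+56.3%

Contribution at this volume is 40,070 × €202.52 = €8,114,976.40.
EBIT = €8,114,976.40 − €4,115,300 = €3,999,676.40.
After interest of €1,608,100.00, pre-tax earnings = €2,391,576.40.
Degree of combined leverage = contribution ÷ (EBIT − I) = €8,114,976.40 ÷ €2,391,576.40 = 3.3931.
EPS therefore changes by 3.3931 × (+16.6%) = +56.3%.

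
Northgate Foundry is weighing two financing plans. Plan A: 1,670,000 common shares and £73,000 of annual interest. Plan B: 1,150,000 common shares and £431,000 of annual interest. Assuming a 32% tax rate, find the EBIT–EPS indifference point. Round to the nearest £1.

At indifference, (EBIT − 73,000)(1 − t)/1,670,000 = (EBIT − 431,000)(1 − t)/1,150,000.
The (1 − t) factor cancels: (EBIT − 73,000) × 1,150,000 = (EBIT − 431,000) × 1,670,000.
Solving, EBIT = (431,000·1,670,000 − 73,000·1,150,000) / (1,670,000 − 1,150,000) = 635,820,000,000 / 520,000 = 1,222,730.77.

£1,222,731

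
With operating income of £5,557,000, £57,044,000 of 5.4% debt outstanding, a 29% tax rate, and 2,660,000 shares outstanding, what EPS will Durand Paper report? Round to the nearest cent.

Pre-tax income = £5,557,000 − £3,080,376.00 = £2,476,624.00.
Net income = £2,476,624.00 × (1 − 0.29) = £1,758,403.04.
Per share: £1,758,403.04 / 2,660,000 shares = £0.66.

£0.66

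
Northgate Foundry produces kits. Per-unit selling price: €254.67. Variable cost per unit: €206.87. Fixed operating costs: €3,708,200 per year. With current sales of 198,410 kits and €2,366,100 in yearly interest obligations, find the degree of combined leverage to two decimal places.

At 198,410 units, contribution = 198,410 × €47.80 = €9,483,998.00.
Operating income = contribution − fixed costs = €9,483,998.00 − €3,708,200 = €5,775,798.00. Interest = €2,366,100.00.
DOL = €9,483,998.00 ÷ €5,775,798.00 = 1.6420; DFL = €5,775,798.00 ÷ €3,409,698.00 = 1.6939.
Combined leverage = 1.6420 × 1.6939 = 2.7814.

2.78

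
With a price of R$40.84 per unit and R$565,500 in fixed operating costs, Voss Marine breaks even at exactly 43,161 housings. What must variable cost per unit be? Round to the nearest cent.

R$27.74

Contribution per unit must be FC / Q = R$565,500 / 43,161 = R$13.1021.
Variable cost per unit = R$40.84 − R$13.1021 = R$27.74.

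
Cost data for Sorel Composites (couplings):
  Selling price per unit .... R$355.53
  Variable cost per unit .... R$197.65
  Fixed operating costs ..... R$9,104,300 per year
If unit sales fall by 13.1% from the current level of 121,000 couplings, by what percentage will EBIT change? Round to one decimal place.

-25.0%

Contribution at this volume is 121,000 × R$157.88 = R$19,103,480.00.
EBIT = R$19,103,480.00 − R$9,104,300 = R$9,999,180.00.
Degree of operating leverage = R$19,103,480.00 / R$9,999,180.00 = 1.9105.
So EBIT moves 1.9105 × (-13.1%) = -25.0%.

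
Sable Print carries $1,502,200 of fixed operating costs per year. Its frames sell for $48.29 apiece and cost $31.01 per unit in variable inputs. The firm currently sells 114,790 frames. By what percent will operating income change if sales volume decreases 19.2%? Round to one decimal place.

At 114,790 units, contribution = 114,790 × $17.28 = $1,983,571.20.
Operating income = contribution − fixed costs = $1,983,571.20 − $1,502,200 = $481,371.20.
Degree of operating leverage = $1,983,571.20 / $481,371.20 = 4.1207.
So EBIT moves 4.1207 × (-19.2%) = -79.1%.

-79.1%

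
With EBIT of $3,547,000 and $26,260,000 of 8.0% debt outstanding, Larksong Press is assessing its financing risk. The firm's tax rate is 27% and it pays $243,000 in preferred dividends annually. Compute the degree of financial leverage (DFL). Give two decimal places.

Annual interest charges come to $2,100,800.00.
Preferred dividends grossed up pre-tax: $243,000 / (1 − 0.27) = $332,876.71.
DFL = EBIT ÷ [EBIT − I − D_p/(1−t)] = $3,547,000 ÷ [$3,547,000 − $2,100,800.00 − $332,876.71] = $3,547,000 ÷ $1,113,323.29 = 3.1860.

3.19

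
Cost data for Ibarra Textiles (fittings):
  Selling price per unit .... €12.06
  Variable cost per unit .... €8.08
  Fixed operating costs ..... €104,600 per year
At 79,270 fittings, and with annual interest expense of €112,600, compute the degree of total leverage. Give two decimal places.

Total contribution margin = 79,270 × €3.98 = €315,494.60.
Operating income = contribution − fixed costs = €315,494.60 − €104,600 = €210,894.60. Interest = €112,600.00.
DOL = €315,494.60 ÷ €210,894.60 = 1.4960; DFL = €210,894.60 ÷ €98,294.60 = 2.1455.
Combined leverage = 1.4960 × 2.1455 = 3.2097.

3.21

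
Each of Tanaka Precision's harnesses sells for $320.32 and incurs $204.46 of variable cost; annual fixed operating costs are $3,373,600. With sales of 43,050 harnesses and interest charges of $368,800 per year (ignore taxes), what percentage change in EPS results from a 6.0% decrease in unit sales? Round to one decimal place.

Total contribution margin = 43,050 × $115.86 = $4,987,773.00.
Operating income = contribution − fixed costs = $4,987,773.00 − $3,373,600 = $1,614,173.00.
Interest = $368,800.00, so EBIT − I = $1,245,373.00.
DCL = total CM / (EBIT − I) = $4,987,773.00 / $1,245,373.00 = 4.0050.
%ΔEPS = DCL × %ΔSales = 4.0050 × -6.0% = -24.0%.

-24.0%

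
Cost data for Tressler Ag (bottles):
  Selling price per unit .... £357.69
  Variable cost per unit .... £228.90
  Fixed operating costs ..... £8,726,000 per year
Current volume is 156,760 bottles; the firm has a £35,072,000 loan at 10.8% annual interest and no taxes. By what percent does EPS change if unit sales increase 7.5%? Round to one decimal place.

At 156,760 units, contribution = 156,760 × £128.79 = £20,189,120.40.
Operating income = contribution − fixed costs = £20,189,120.40 − £8,726,000 = £11,463,120.40.
After interest of £3,787,776.00, pre-tax earnings = £7,675,344.40.
DCL = total CM / (EBIT − I) = £20,189,120.40 / £7,675,344.40 = 2.6304.
EPS therefore changes by 2.6304 × (+7.5%) = +19.7%.

+19.7%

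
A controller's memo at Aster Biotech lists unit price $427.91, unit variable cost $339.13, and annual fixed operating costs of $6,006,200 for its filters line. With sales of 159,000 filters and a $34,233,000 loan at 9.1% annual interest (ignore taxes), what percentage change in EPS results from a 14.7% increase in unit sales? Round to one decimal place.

Total contribution margin = 159,000 × $88.78 = $14,116,020.00.
EBIT = $14,116,020.00 − $6,006,200 = $8,109,820.00.
Interest = $3,115,203.00, so EBIT − I = $4,994,617.00.
Degree of combined leverage = contribution ÷ (EBIT − I) = $14,116,020.00 ÷ $4,994,617.00 = 2.8262.
%ΔEPS = DCL × %ΔSales = 2.8262 × +14.7% = +41.5%.

+41.5%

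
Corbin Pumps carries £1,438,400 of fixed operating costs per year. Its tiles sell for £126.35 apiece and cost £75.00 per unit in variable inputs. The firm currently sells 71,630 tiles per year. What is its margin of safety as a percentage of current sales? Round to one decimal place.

60.9%

Each unit contributes £126.35 − £75.00 = £51.35. Break-even units = £1,438,400 ÷ £51.35 = 28,011.68; break-even revenue = 28,011.68 × £126.35 = £3,539,276.34.
Current sales = 71,630 × £126.35 = £9,050,450.50.
Margin of safety = (£9,050,450.50 − £3,539,276.34) ÷ £9,050,450.50 = 60.9%.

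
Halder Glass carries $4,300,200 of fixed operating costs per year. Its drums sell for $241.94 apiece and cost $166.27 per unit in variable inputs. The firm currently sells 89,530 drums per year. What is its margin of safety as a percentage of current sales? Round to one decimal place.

36.5%

Unit CM = price − variable cost = $241.94 − $166.27 = $75.67. Break-even units = $4,300,200 ÷ $75.67 = 56,828.33; break-even revenue = 56,828.33 × $241.94 = $13,749,047.02.
Current sales = 89,530 × $241.94 = $21,660,888.20.
Margin of safety = ($21,660,888.20 − $13,749,047.02) ÷ $21,660,888.20 = 36.5%.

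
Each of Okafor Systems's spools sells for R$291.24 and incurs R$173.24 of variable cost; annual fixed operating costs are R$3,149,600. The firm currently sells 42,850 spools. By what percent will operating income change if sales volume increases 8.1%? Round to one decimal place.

+21.5%

Contribution at this volume is 42,850 × R$118.00 = R$5,056,300.00.
EBIT = R$5,056,300.00 − R$3,149,600 = R$1,906,700.00.
DOL = contribution ÷ EBIT = R$5,056,300.00 ÷ R$1,906,700.00 = 2.6519.
So EBIT moves 2.6519 × (+8.1%) = +21.5%.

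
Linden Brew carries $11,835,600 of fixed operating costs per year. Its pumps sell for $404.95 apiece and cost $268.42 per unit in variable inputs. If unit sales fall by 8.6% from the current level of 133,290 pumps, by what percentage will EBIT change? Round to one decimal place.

-24.6%

Total contribution margin = 133,290 × $136.53 = $18,198,083.70.
EBIT = $18,198,083.70 − $11,835,600 = $6,362,483.70.
Degree of operating leverage = $18,198,083.70 / $6,362,483.70 = 2.8602.
So EBIT moves 2.8602 × (-8.6%) = -24.6%.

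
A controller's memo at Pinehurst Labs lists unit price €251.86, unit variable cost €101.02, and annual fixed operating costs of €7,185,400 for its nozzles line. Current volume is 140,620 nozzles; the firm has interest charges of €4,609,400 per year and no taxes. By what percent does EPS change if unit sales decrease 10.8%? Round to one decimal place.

At 140,620 units, contribution = 140,620 × €150.84 = €21,211,120.80.
Subtracting fixed costs: EBIT = €21,211,120.80 − €7,185,400 = €14,025,720.80.
After interest of €4,609,400.00, pre-tax earnings = €9,416,320.80.
Degree of combined leverage = contribution ÷ (EBIT − I) = €21,211,120.80 ÷ €9,416,320.80 = 2.2526.
%ΔEPS = DCL × %ΔSales = 2.2526 × -10.8% = -24.3%.

-24.3%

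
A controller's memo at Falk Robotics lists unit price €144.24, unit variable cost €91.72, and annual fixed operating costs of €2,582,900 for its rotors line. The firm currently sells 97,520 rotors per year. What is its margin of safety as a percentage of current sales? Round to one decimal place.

49.6%

Contribution margin per unit = €144.24 − €91.72 = €52.52. Break-even units = €2,582,900 ÷ €52.52 = 49,179.36; break-even revenue = 49,179.36 × €144.24 = €7,093,630.92.
Actual sales revenue = 97,520 × €144.24 = €14,066,284.80.
Margin of safety = (€14,066,284.80 − €7,093,630.92) ÷ €14,066,284.80 = 49.6%.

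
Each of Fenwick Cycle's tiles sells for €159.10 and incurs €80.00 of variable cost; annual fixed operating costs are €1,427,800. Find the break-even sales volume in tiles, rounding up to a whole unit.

Each unit contributes €159.10 − €80.00 = €79.10.
Break-even Q = €1,427,800 / €79.10 = 18,050.57 → 18,051 tiles.

18,051 tiles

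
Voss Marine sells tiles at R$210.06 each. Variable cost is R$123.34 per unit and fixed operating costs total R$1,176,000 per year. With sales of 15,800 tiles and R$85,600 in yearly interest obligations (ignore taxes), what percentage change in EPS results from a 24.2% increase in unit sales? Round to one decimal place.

At 15,800 units, contribution = 15,800 × R$86.72 = R$1,370,176.00.
Operating income = contribution − fixed costs = R$1,370,176.00 − R$1,176,000 = R$194,176.00.
After interest of R$85,600.00, pre-tax earnings = R$108,576.00.
DCL = total CM / (EBIT − I) = R$1,370,176.00 / R$108,576.00 = 12.6195.
EPS therefore changes by 12.6195 × (+24.2%) = +305.4%.

+305.4%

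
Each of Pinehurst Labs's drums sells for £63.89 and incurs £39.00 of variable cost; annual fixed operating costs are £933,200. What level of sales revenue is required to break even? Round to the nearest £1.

£2,395,426

Contribution margin per unit = £63.89 − £39.00 = £24.89, a CM ratio of £24.89 ÷ £63.89 = 0.3896.
Break-even sales = FC ÷ CM ratio = £933,200 × £63.89 / £24.89 = £2,395,426.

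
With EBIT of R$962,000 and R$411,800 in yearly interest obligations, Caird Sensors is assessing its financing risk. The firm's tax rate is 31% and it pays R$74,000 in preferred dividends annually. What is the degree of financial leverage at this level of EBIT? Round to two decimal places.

Interest = R$411,800.00.
Pre-tax preferred-dividend burden = R$74,000 ÷ (1 − 0.31) = R$107,246.38.
DFL = EBIT ÷ [EBIT − I − D_p/(1−t)] = R$962,000 ÷ [R$962,000 − R$411,800.00 − R$107,246.38] = R$962,000 ÷ R$442,953.62 = 2.1718.

2.17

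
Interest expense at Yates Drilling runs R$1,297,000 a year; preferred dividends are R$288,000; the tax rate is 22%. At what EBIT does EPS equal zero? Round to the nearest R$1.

R$1,666,231

Preferred dividends are paid after tax, so their pre-tax equivalent is R$288,000 ÷ (1 − 0.22) = R$369,230.77.
EPS = 0 when EBIT covers interest plus the pre-tax preferred burden: R$1,297,000 + R$369,230.77 = R$1,666,230.77.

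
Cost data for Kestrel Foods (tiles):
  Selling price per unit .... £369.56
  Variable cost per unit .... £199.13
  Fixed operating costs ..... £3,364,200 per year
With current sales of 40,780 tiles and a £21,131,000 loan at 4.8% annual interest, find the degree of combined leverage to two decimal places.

Contribution at this volume is 40,780 × £170.43 = £6,950,135.40.
Operating income = contribution − fixed costs = £6,950,135.40 − £3,364,200 = £3,585,935.40. Interest = £1,014,288.00, so EBIT − I = £2,571,647.40.
DCL = contribution ÷ (EBIT − I) = £6,950,135.40 ÷ £2,571,647.40 = 2.7026.

2.70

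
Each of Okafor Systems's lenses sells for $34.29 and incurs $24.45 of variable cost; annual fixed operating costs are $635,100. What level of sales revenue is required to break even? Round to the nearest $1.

$2,213,169

CM per unit = $34.29 − $24.45 = $9.84; CM ratio = $9.84 / $34.29 = 0.2870.
Break-even revenue = fixed costs × price ÷ CM = $635,100 × $34.29 ÷ $9.84 = $2,213,169.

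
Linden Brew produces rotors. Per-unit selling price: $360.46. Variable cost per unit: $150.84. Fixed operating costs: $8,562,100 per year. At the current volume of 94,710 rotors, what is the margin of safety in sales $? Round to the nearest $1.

$19,415,884

Unit CM = price − variable cost = $360.46 − $150.84 = $209.62. Break-even units = $8,562,100 ÷ $209.62 = 40,845.82; break-even revenue = 40,845.82 × $360.46 = $14,723,282.92.
Actual sales revenue = 94,710 × $360.46 = $34,139,166.60.
Margin of safety = $34,139,166.60 − $14,723,282.92 = $19,415,884.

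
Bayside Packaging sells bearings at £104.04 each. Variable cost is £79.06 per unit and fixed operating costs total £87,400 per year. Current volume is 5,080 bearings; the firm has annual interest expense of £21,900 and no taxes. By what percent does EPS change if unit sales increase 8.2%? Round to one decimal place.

+59.1%

At 5,080 units, contribution = 5,080 × £24.98 = £126,898.40.
Subtracting fixed costs: EBIT = £126,898.40 − £87,400 = £39,498.40.
After interest of £21,900.00, pre-tax earnings = £17,598.40.
Degree of combined leverage = contribution ÷ (EBIT − I) = £126,898.40 ÷ £17,598.40 = 7.2108.
EPS therefore changes by 7.2108 × (+8.2%) = +59.1%.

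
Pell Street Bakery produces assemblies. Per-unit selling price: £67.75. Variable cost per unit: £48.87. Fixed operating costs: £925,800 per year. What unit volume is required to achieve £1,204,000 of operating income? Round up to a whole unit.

112,808 assemblies

Contribution margin per unit = £67.75 − £48.87 = £18.88.
Units = (FC + target) / CM = (£925,800 + £1,204,000) / £18.88 = 112,807.20, so 112,808 assemblies.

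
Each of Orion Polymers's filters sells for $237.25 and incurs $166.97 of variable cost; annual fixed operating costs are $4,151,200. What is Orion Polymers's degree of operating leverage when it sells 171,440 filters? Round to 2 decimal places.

At 171,440 units, contribution = 171,440 × $70.28 = $12,048,803.20.
Operating income = contribution − fixed costs = $12,048,803.20 − $4,151,200 = $7,897,603.20.
Degree of operating leverage = $12,048,803.20 / $7,897,603.20 = 1.5256.

1.53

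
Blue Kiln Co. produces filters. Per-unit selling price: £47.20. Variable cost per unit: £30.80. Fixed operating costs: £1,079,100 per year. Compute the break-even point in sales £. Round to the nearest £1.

£3,105,702

CM per unit = £47.20 − £30.80 = £16.40; CM ratio = £16.40 / £47.20 = 0.3475.
Break-even revenue = fixed costs × price ÷ CM = £1,079,100 × £47.20 ÷ £16.40 = £3,105,702.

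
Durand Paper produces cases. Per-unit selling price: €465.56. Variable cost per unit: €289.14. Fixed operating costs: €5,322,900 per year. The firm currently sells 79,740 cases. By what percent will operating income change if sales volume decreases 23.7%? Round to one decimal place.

Contribution at this volume is 79,740 × €176.42 = €14,067,730.80.
Subtracting fixed costs: EBIT = €14,067,730.80 − €5,322,900 = €8,744,830.80.
So DOL = total CM / EBIT = €14,067,730.80 / €8,744,830.80 = 1.6087.
So EBIT moves 1.6087 × (-23.7%) = -38.1%.

-38.1%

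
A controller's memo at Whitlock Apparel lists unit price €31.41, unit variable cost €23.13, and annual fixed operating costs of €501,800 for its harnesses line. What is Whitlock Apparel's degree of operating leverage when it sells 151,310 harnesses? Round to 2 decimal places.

At 151,310 units, contribution = 151,310 × €8.28 = €1,252,846.80.
Subtracting fixed costs: EBIT = €1,252,846.80 − €501,800 = €751,046.80.
So DOL = total CM / EBIT = €1,252,846.80 / €751,046.80 = 1.6681.

1.67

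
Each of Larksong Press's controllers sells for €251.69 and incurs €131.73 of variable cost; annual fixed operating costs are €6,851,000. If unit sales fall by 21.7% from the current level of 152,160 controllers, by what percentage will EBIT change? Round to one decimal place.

-34.7%

Contribution at this volume is 152,160 × €119.96 = €18,253,113.60.
Subtracting fixed costs: EBIT = €18,253,113.60 − €6,851,000 = €11,402,113.60.
Degree of operating leverage = €18,253,113.60 / €11,402,113.60 = 1.6009.
So EBIT moves 1.6009 × (-21.7%) = -34.7%.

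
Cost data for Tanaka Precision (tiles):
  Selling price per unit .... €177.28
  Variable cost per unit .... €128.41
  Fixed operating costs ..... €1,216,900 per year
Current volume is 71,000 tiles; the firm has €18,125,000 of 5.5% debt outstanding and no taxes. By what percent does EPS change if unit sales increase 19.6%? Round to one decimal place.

Total contribution margin = 71,000 × €48.87 = €3,469,770.00.
EBIT = €3,469,770.00 − €1,216,900 = €2,252,870.00.
After interest of €996,875.00, pre-tax earnings = €1,255,995.00.
DCL = total CM / (EBIT − I) = €3,469,770.00 / €1,255,995.00 = 2.7626.
%ΔEPS = DCL × %ΔSales = 2.7626 × +19.6% = +54.1%.

+54.1%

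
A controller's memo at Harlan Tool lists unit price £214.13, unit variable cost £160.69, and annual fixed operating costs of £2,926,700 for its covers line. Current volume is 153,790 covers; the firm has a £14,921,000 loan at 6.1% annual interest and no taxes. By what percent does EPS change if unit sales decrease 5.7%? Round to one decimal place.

Contribution at this volume is 153,790 × £53.44 = £8,218,537.60.
Subtracting fixed costs: EBIT = £8,218,537.60 − £2,926,700 = £5,291,837.60.
Interest = £910,181.00, so EBIT − I = £4,381,656.60.
Degree of combined leverage = contribution ÷ (EBIT − I) = £8,218,537.60 ÷ £4,381,656.60 = 1.8757.
%ΔEPS = DCL × %ΔSales = 1.8757 × -5.7% = -10.7%.

-10.7%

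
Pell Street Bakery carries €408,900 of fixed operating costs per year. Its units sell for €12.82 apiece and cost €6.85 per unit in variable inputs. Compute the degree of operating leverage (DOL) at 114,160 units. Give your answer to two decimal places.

2.50

At 114,160 units, contribution = 114,160 × €5.97 = €681,535.20.
Subtracting fixed costs: EBIT = €681,535.20 − €408,900 = €272,635.20.
DOL = contribution ÷ EBIT = €681,535.20 ÷ €272,635.20 = 2.4998.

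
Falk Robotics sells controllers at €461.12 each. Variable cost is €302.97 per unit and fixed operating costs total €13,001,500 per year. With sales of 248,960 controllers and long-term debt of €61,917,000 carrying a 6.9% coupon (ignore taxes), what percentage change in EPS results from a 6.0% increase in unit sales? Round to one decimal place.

At 248,960 units, contribution = 248,960 × €158.15 = €39,373,024.00.
Operating income = contribution − fixed costs = €39,373,024.00 − €13,001,500 = €26,371,524.00.
After interest of €4,272,273.00, pre-tax earnings = €22,099,251.00.
DCL = total CM / (EBIT − I) = €39,373,024.00 / €22,099,251.00 = 1.7816.
EPS therefore changes by 1.7816 × (+6.0%) = +10.7%.

+10.7%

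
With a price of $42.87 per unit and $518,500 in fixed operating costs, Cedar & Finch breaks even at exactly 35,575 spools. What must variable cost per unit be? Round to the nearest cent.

At break-even, FC = Q × (P − VC), so P − VC = $518,500 ÷ 35,575 = $14.5748.
Variable cost per unit = $42.87 − $14.5748 = $28.30.

$28.30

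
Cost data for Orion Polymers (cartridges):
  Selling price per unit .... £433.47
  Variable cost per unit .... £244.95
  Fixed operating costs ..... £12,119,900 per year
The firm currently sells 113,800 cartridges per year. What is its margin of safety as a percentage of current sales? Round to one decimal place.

Each unit contributes £433.47 − £244.95 = £188.52. Break-even units = £12,119,900 ÷ £188.52 = 64,289.73; break-even revenue = 64,289.73 × £433.47 = £27,867,669.49.
Current sales = 113,800 × £433.47 = £49,328,886.00.
Margin of safety = (£49,328,886.00 − £27,867,669.49) ÷ £49,328,886.00 = 43.5%.

43.5%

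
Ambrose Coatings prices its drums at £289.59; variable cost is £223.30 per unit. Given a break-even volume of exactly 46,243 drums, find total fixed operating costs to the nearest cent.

£3,065,448.47

Contribution margin per unit = £289.59 − £223.30 = £66.29.
Fixed costs = break-even units × CM = 46,243 × £66.29 = £3,065,448.47.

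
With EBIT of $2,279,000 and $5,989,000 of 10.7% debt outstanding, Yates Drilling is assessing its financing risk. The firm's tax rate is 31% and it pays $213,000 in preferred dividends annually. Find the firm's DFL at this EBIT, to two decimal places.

1.71

Annual interest charges come to $640,823.00.
Pre-tax preferred-dividend burden = $213,000 ÷ (1 − 0.31) = $308,695.65.
DFL = EBIT ÷ [EBIT − I − D_p/(1−t)] = $2,279,000 ÷ [$2,279,000 − $640,823.00 − $308,695.65] = $2,279,000 ÷ $1,329,481.35 = 1.7142.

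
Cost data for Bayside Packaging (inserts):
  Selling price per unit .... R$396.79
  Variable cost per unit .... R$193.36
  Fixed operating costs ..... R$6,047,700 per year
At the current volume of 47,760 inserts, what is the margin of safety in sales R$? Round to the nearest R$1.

R$7,154,658

Each unit contributes R$396.79 − R$193.36 = R$203.43. Break-even units = R$6,047,700 ÷ R$203.43 = 29,728.65; break-even revenue = 29,728.65 × R$396.79 = R$11,796,032.46.
Current sales = 47,760 × R$396.79 = R$18,950,690.40.
Margin of safety = R$18,950,690.40 − R$11,796,032.46 = R$7,154,658.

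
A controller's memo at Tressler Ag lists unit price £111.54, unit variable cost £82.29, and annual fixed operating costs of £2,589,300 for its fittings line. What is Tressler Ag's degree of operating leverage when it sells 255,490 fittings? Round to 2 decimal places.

Contribution at this volume is 255,490 × £29.25 = £7,473,082.50.
Operating income = contribution − fixed costs = £7,473,082.50 − £2,589,300 = £4,883,782.50.
So DOL = total CM / EBIT = £7,473,082.50 / £4,883,782.50 = 1.5302.

1.53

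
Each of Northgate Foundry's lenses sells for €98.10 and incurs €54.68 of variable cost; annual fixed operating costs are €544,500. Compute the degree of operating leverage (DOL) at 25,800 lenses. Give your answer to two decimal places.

Contribution at this volume is 25,800 × €43.42 = €1,120,236.00.
Subtracting fixed costs: EBIT = €1,120,236.00 − €544,500 = €575,736.00.
Degree of operating leverage = €1,120,236.00 / €575,736.00 = 1.9457.

1.95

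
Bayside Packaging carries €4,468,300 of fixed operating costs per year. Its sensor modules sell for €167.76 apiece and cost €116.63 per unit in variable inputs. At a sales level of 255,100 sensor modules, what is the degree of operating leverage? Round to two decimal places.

Contribution at this volume is 255,100 × €51.13 = €13,043,263.00.
Subtracting fixed costs: EBIT = €13,043,263.00 − €4,468,300 = €8,574,963.00.
Degree of operating leverage = €13,043,263.00 / €8,574,963.00 = 1.5211.

1.52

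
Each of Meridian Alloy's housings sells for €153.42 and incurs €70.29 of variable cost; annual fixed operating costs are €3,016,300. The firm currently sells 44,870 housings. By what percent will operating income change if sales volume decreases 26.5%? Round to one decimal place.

Contribution at this volume is 44,870 × €83.13 = €3,730,043.10.
EBIT = €3,730,043.10 − €3,016,300 = €713,743.10.
DOL = contribution ÷ EBIT = €3,730,043.10 ÷ €713,743.10 = 5.2260.
%ΔEBIT = DOL × %ΔSales = 5.2260 × -26.5% = -138.5%.

-138.5%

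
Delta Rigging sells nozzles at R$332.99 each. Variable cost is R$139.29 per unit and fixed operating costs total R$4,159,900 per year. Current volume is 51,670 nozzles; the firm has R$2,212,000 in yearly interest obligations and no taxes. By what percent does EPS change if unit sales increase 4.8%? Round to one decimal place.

+13.2%

Total contribution margin = 51,670 × R$193.70 = R$10,008,479.00.
EBIT = R$10,008,479.00 − R$4,159,900 = R$5,848,579.00.
After interest of R$2,212,000.00, pre-tax earnings = R$3,636,579.00.
DCL = total CM / (EBIT − I) = R$10,008,479.00 / R$3,636,579.00 = 2.7522.
EPS therefore changes by 2.7522 × (+4.8%) = +13.2%.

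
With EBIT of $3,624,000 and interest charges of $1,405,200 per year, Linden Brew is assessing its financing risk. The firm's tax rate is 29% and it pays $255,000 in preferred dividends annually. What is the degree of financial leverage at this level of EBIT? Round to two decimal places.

1.95

Interest = $1,405,200.00.
Preferred dividends grossed up pre-tax: $255,000 / (1 − 0.29) = $359,154.93.
DFL = EBIT ÷ [EBIT − I − D_p/(1−t)] = $3,624,000 ÷ [$3,624,000 − $1,405,200.00 − $359,154.93] = $3,624,000 ÷ $1,859,645.07 = 1.9488.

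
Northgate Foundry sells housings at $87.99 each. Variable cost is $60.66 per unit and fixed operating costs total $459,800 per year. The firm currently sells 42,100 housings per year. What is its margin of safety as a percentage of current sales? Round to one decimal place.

Unit CM = price − variable cost = $87.99 − $60.66 = $27.33. Break-even units = $459,800 ÷ $27.33 = 16,824.00; break-even revenue = 16,824.00 × $87.99 = $1,480,344.02.
Actual sales revenue = 42,100 × $87.99 = $3,704,379.00.
Margin of safety = ($3,704,379.00 − $1,480,344.02) ÷ $3,704,379.00 = 60.0%.

60.0%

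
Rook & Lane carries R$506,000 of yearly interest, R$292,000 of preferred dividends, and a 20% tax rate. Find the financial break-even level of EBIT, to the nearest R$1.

Grossing the preferred dividend up to pre-tax terms: R$292,000 / (1 − 0.20) = R$365,000.00.
EPS = 0 when EBIT covers interest plus the pre-tax preferred burden: R$506,000 + R$365,000.00 = R$871,000.00.

R$871,000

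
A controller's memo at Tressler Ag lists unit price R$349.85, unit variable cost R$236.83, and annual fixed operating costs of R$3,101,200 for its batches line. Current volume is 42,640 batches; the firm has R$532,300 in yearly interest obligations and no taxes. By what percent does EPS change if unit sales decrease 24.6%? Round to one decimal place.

-100.0%

Contribution at this volume is 42,640 × R$113.02 = R$4,819,172.80.
EBIT = R$4,819,172.80 − R$3,101,200 = R$1,717,972.80.
After interest of R$532,300.00, pre-tax earnings = R$1,185,672.80.
DCL = total CM / (EBIT − I) = R$4,819,172.80 / R$1,185,672.80 = 4.0645.
EPS therefore changes by 4.0645 × (-24.6%) = -100.0%.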